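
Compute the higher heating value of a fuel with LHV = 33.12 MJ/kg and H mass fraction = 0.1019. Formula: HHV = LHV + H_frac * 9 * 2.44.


HHV = LHV + H_frac * 9 * 2.44
= 33.12 + 0.1019 * 9 * 2.44
= 35.3577 MJ/kg

35.3577 MJ/kg


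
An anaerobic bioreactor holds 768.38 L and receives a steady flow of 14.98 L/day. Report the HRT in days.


HRT = V / Q
= 768.38 / 14.98
= 51.2937 days

51.2937 days


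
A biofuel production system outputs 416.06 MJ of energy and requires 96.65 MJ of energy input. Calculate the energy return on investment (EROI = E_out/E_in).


EROI = E_out / E_in
= 416.06 / 96.65
= 4.3048

4.3048


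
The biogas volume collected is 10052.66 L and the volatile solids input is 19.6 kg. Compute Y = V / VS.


Y = V / VS
= 10052.66 / 19.6
= 512.8908 L/kg VS

512.8908 L/kg VS


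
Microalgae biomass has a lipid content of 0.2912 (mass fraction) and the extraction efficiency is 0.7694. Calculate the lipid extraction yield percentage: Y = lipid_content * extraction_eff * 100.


Y = lipid_content * extraction_eff * 100
= 0.2912 * 0.7694 * 100
= 22.4049%

22.4049%


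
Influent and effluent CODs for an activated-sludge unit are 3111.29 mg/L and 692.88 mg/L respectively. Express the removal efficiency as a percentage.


eta = (COD_in - COD_out) / COD_in * 100
= (3111.29 - 692.88) / 3111.29 * 100
= 77.7301%

77.7301%


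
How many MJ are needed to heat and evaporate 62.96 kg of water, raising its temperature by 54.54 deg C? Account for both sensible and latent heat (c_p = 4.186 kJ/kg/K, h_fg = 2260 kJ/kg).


E = m_water * (4.186 * dT + 2260) / 1000
= 62.96 * (4.186 * 54.54 + 2260) / 1000
= 156.6636 MJ

156.6636 MJ


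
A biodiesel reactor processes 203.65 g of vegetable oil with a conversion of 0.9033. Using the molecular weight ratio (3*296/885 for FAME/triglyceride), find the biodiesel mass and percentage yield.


m_FAME = oil * conv * (3 * 296 / 885) = oil * conv * (888/885)
= 203.65 * 0.9033 * 888 / 885
= 184.5806 g
Y = m_FAME / oil * 100 = conv * (888/885) * 100
= 0.9033 * 888 / 885 * 100
= 90.64%

184.5806 g FAME; Y = 90.64%


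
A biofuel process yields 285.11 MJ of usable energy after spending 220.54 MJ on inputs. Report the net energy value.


NEV = E_out - E_in
= 285.11 - 220.54
= 64.5700 MJ

64.5700 MJ


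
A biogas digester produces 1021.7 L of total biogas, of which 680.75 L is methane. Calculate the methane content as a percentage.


CH4% = V_CH4 / V_total * 100
= 680.75 / 1021.7 * 100
= 66.6291%

66.6291%


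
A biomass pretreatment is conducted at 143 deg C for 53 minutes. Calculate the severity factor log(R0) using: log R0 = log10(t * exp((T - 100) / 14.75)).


logR0 = log10(t * exp((T - 100) / 14.75))
= log10(53 * exp((143 - 100) / 14.75))
= 2.9904

2.9904


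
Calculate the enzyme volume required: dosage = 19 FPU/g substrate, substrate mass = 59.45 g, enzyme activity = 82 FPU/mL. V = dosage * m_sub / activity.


V = dosage * m_sub / activity
V = 19 * 59.45 / 82
V = 13.7750 mL

13.7750 mL


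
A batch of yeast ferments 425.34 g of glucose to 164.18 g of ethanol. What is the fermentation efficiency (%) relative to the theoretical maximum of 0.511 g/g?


Fermentation efficiency = (actual / (0.511 * glucose)) * 100
= (164.18 / (0.511 * 425.34)) * 100
= 75.5376%

75.5376%


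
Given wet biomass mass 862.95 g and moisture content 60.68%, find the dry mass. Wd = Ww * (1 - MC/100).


Wd = Ww * (1 - MC/100)
= 862.95 * (1 - 60.68/100)
= 339.3119 g

339.3119 g


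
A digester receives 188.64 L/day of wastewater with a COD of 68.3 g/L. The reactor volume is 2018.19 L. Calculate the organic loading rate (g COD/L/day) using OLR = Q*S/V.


OLR = Q * S / V
= 188.64 * 68.3 / 2018.19
= 6.3840 g/L/day

6.3840 g/L/day


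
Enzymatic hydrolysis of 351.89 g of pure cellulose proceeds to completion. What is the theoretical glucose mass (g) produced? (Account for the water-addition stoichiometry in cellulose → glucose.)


glucose = cellulose * 180/162
= 351.89 * 180/162
= 390.9889 g

390.9889 g


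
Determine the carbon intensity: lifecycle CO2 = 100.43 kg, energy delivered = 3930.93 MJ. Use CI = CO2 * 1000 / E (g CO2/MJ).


CI = CO2 * 1000 / E
= 100.43 * 1000 / 3930.93
= 25.5487 g CO2/MJ

25.5487 g CO2/MJ


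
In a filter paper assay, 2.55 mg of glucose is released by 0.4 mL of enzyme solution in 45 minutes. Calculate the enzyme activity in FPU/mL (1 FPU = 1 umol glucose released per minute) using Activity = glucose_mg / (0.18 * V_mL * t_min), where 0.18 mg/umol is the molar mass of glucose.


Activity = glucose_mg / (0.18 mg/umol * V_mL * t_min)
= 2.55 / (0.18 * 0.4 * 45)
= 0.7870 FPU/mL

0.7870 FPU/mL


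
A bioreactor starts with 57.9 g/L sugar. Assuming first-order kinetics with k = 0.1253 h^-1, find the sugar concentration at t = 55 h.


S = S0 * exp(-k * t)
S = 57.9 * exp(-0.1253 * 55)
S = 0.0588 g/L

0.0588 g/L


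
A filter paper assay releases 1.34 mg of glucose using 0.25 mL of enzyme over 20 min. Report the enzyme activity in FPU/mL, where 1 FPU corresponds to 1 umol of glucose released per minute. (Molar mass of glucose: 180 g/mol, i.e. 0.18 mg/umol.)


Activity = glucose_mg / (0.18 mg/umol * V_mL * t_min)
= 1.34 / (0.18 * 0.25 * 20)
= 1.4889 FPU/mL

1.4889 FPU/mL


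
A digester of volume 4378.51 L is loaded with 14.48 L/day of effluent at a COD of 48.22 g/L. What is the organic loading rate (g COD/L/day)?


OLR = Q * S / V
= 14.48 * 48.22 / 4378.51
= 0.1595 g/L/day

0.1595 g/L/day


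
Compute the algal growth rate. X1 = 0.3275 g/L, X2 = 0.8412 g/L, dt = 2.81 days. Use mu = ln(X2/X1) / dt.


mu = ln(X2/X1) / dt
= ln(0.8412/0.3275) / 2.81
= 0.3357 per day

0.3357 per day


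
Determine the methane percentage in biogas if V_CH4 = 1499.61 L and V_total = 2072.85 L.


CH4% = V_CH4 / V_total * 100
= 1499.61 / 2072.85 * 100
= 72.3453%

72.3453%


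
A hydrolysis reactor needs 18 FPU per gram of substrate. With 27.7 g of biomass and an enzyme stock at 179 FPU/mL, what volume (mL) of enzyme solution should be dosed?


V = dosage * m_sub / activity
V = 18 * 27.7 / 179
V = 2.7855 mL

2.7855 mL


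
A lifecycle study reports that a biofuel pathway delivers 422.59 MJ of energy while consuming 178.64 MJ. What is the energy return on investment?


EROI = E_out / E_in
= 422.59 / 178.64
= 2.3656

2.3656


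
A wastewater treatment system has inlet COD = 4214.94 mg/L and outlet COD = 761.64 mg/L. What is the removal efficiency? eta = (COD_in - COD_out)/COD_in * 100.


eta = (COD_in - COD_out) / COD_in * 100
= (4214.94 - 761.64) / 4214.94 * 100
= 81.9300%

81.9300%


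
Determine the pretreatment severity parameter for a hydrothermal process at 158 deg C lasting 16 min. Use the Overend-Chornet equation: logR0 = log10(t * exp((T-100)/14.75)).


logR0 = log10(t * exp((T - 100) / 14.75))
= log10(16 * exp((158 - 100) / 14.75))
= 2.9119

2.9119


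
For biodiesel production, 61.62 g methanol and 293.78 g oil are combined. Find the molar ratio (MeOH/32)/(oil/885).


Molar ratio = n_MeOH / n_oil = (MeOH/32) / (oil/885) = (MeOH * 885) / (32 * oil)
= (61.62 * 885) / (32 * 293.78)
= 5.8009

5.8009


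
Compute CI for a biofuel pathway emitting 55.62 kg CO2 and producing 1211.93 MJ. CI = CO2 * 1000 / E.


CI = CO2 * 1000 / E
= 55.62 * 1000 / 1211.93
= 45.8937 g CO2/MJ

45.8937 g CO2/MJ


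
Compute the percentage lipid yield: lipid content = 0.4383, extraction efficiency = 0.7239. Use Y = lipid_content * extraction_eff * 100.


Y = lipid_content * extraction_eff * 100
= 0.4383 * 0.7239 * 100
= 31.7285%

31.7285%


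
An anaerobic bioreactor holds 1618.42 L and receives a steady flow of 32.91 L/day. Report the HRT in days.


HRT = V / Q
= 1618.42 / 32.91
= 49.1771 days

49.1771 days


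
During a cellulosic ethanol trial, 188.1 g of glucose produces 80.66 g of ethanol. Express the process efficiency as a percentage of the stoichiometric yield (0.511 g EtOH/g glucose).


Fermentation efficiency = (actual / (0.511 * glucose)) * 100
= (80.66 / (0.511 * 188.1)) * 100
= 83.9167%

83.9167%


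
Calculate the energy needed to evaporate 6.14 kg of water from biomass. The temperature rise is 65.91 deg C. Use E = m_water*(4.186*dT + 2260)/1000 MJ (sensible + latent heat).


E = m_water * (4.186 * dT + 2260) / 1000
= 6.14 * (4.186 * 65.91 + 2260) / 1000
= 15.5704 MJ

15.5704 MJ


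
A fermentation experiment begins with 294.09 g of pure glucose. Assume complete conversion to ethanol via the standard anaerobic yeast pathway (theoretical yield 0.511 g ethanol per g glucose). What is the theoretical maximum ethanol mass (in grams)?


Theoretical ethanol yield: m_EtOH = 0.511 * m_glucose
m_EtOH = 0.511 * 294.09 = 150.2800 g

150.2800 g


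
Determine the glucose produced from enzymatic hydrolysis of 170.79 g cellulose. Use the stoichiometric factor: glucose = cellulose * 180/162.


glucose = cellulose * 180/162
= 170.79 * 180/162
= 189.7667 g

189.7667 g


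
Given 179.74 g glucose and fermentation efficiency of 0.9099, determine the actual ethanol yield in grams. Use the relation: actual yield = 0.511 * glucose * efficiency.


Actual ethanol: m = 0.511 * 179.74 * 0.9099
m = 83.5717 g

83.5717 g


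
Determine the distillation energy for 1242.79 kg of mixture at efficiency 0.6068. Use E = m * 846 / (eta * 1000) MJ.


E = m * 846 / (eta * 1000)
= 1242.79 * 846 / (0.6068 * 1000)
= 1732.6967 MJ

1732.6967 MJ


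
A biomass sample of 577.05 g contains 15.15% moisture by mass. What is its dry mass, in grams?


Wd = Ww * (1 - MC/100)
= 577.05 * (1 - 15.15/100)
= 489.6269 g

489.6269 g


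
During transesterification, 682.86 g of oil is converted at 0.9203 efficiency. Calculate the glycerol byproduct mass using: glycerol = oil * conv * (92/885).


glycerol = oil * conv * (92/885)
= 682.86 * 0.9203 * 92 / 885
= 65.3289 g

65.3289 g


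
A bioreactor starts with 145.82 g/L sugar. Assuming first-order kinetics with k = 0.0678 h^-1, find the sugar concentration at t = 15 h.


S = S0 * exp(-k * t)
S = 145.82 * exp(-0.0678 * 15)
S = 52.7399 g/L

52.7399 g/L


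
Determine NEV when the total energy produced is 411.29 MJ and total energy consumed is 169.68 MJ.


NEV = E_out - E_in
= 411.29 - 169.68
= 241.6100 MJ

241.6100 MJ


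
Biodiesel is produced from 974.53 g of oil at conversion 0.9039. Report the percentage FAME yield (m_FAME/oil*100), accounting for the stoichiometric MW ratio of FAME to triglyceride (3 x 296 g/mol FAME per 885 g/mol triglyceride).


m_FAME = oil * conv * (3 * 296 / 885) = oil * conv * (888/885)
= 974.53 * 0.9039 * 888 / 885
= 883.8637 g
Y = m_FAME / oil * 100 = conv * (888/885) * 100
= 0.9039 * 888 / 885 * 100
= 90.70%

90.70%


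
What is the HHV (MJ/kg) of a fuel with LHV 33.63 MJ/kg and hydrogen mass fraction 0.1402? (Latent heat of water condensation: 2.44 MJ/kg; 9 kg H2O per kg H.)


HHV = LHV + H_frac * 9 * 2.44
= 33.63 + 0.1402 * 9 * 2.44
= 36.7088 MJ/kg

36.7088 MJ/kg


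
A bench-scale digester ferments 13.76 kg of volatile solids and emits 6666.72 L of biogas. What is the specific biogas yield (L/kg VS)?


Y = V / VS
= 6666.72 / 13.76
= 484.5000 L/kg VS

484.5000 L/kg VS


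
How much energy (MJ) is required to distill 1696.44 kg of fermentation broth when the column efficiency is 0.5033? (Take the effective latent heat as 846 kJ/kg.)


E = m * 846 / (eta * 1000)
= 1696.44 * 846 / (0.5033 * 1000)
= 2851.5562 MJ

2851.5562 MJ


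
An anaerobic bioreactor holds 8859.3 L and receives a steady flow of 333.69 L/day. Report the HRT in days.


HRT = V / Q
= 8859.3 / 333.69
= 26.5495 days

26.5495 days


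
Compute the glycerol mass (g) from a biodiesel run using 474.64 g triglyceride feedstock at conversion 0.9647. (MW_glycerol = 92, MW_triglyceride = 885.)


glycerol = oil * conv * (92/885)
= 474.64 * 0.9647 * 92 / 885
= 47.5994 g

47.5994 g


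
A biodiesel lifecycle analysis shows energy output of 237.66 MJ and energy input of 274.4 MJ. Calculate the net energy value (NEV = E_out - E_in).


NEV = E_out - E_in
= 237.66 - 274.4
= -36.7400 MJ

-36.7400 MJ


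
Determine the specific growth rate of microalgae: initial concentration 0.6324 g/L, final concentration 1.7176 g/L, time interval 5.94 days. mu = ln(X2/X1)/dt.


mu = ln(X2/X1) / dt
= ln(1.7176/0.6324) / 5.94
= 0.1682 per day

0.1682 per day


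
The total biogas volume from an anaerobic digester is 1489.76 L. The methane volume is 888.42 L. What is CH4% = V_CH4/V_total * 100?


CH4% = V_CH4 / V_total * 100
= 888.42 / 1489.76 * 100
= 59.6351%

59.6351%


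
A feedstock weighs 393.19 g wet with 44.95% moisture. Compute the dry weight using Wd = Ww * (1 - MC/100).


Wd = Ww * (1 - MC/100)
= 393.19 * (1 - 44.95/100)
= 216.4511 g

216.4511 g


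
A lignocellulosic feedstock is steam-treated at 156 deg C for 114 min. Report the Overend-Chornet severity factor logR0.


logR0 = log10(t * exp((T - 100) / 14.75))
= log10(114 * exp((156 - 100) / 14.75))
= 3.7058

3.7058


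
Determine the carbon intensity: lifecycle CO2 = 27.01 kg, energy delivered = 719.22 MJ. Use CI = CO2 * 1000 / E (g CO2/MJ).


CI = CO2 * 1000 / E
= 27.01 * 1000 / 719.22
= 37.5546 g CO2/MJ

37.5546 g CO2/MJ


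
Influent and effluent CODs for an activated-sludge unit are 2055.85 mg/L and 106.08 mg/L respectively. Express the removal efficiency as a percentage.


eta = (COD_in - COD_out) / COD_in * 100
= (2055.85 - 106.08) / 2055.85 * 100
= 94.8401%

94.8401%


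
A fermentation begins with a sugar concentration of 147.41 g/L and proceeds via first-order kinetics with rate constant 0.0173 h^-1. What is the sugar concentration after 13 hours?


S = S0 * exp(-k * t)
S = 147.41 * exp(-0.0173 * 13)
S = 117.7210 g/L

117.7210 g/L


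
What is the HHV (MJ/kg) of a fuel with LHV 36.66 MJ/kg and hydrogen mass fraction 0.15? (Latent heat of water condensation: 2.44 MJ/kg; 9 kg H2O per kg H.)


HHV = LHV + H_frac * 9 * 2.44
= 36.66 + 0.15 * 9 * 2.44
= 39.9540 MJ/kg

39.9540 MJ/kg


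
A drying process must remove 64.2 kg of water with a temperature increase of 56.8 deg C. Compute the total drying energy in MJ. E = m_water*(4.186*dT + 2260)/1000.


E = m_water * (4.186 * dT + 2260) / 1000
= 64.2 * (4.186 * 56.8 + 2260) / 1000
= 160.3565 MJ

160.3565 MJ


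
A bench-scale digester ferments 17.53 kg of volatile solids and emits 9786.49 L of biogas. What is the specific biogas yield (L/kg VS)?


Y = V / VS
= 9786.49 / 17.53
= 558.2710 L/kg VS

558.2710 L/kg VS


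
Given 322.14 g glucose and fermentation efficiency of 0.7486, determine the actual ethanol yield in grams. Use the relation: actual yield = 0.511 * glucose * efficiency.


Actual ethanol: m = 0.511 * 322.14 * 0.7486
m = 123.2297 g

123.2297 g


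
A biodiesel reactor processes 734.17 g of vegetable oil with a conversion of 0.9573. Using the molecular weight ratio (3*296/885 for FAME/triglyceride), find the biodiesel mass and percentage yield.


m_FAME = oil * conv * (3 * 296 / 885) = oil * conv * (888/885)
= 734.17 * 0.9573 * 888 / 885
= 705.2034 g
Y = m_FAME / oil * 100 = conv * (888/885) * 100
= 0.9573 * 888 / 885 * 100
= 96.05%

705.2034 g FAME; Y = 96.05%


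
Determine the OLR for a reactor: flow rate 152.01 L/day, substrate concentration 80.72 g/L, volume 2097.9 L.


OLR = Q * S / V
= 152.01 * 80.72 / 2097.9
= 5.8488 g/L/day

5.8488 g/L/day


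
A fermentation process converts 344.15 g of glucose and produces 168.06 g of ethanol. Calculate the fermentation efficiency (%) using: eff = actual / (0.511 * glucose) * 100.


Fermentation efficiency = (actual / (0.511 * glucose)) * 100
= (168.06 / (0.511 * 344.15)) * 100
= 95.5643%

95.5643%


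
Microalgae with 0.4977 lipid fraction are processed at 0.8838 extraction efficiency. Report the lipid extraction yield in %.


Y = lipid_content * extraction_eff * 100
= 0.4977 * 0.8838 * 100
= 43.9867%

43.9867%


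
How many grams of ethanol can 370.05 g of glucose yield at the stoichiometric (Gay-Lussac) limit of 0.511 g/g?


Theoretical ethanol yield: m_EtOH = 0.511 * m_glucose
m_EtOH = 0.511 * 370.05 = 189.0956 g

189.0956 g


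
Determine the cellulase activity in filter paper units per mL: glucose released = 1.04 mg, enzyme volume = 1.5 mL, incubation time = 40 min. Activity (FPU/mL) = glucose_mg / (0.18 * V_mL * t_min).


Activity = glucose_mg / (0.18 mg/umol * V_mL * t_min)
= 1.04 / (0.18 * 1.5 * 40)
= 0.0963 FPU/mL

0.0963 FPU/mL


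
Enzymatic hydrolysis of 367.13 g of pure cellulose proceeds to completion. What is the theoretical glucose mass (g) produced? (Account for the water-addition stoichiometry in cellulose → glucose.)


glucose = cellulose * 180/162
= 367.13 * 180/162
= 407.9222 g

407.9222 g


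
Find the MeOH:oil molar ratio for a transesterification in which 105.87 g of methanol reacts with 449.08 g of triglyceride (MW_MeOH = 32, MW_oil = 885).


Molar ratio = n_MeOH / n_oil = (MeOH/32) / (oil/885) = (MeOH * 885) / (32 * oil)
= (105.87 * 885) / (32 * 449.08)
= 6.5199

6.5199


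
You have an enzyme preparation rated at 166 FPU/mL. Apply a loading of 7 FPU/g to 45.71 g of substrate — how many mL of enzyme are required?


V = dosage * m_sub / activity
V = 7 * 45.71 / 166
V = 1.9275 mL

1.9275 mL


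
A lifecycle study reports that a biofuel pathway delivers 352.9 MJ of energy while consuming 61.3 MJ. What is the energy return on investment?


EROI = E_out / E_in
= 352.9 / 61.3
= 5.7569

5.7569


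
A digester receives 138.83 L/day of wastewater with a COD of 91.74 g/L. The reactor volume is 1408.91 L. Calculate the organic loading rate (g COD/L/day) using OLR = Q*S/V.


OLR = Q * S / V
= 138.83 * 91.74 / 1408.91
= 9.0398 g/L/day

9.0398 g/L/day


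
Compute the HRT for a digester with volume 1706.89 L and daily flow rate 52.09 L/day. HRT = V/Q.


HRT = V / Q
= 1706.89 / 52.09
= 32.7681 days

32.7681 days


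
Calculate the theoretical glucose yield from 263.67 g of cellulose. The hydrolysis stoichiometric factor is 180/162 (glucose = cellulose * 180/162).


glucose = cellulose * 180/162
= 263.67 * 180/162
= 292.9667 g

292.9667 g


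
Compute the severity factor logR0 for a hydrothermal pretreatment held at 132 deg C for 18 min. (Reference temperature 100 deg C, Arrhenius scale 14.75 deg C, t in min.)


logR0 = log10(t * exp((T - 100) / 14.75))
= log10(18 * exp((132 - 100) / 14.75))
= 2.1975

2.1975


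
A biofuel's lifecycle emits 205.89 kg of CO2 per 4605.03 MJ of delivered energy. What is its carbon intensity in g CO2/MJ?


CI = CO2 * 1000 / E
= 205.89 * 1000 / 4605.03
= 44.7098 g CO2/MJ

44.7098 g CO2/MJ


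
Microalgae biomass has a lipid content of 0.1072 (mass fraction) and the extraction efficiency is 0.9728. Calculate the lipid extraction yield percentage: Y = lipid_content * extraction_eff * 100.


Y = lipid_content * extraction_eff * 100
= 0.1072 * 0.9728 * 100
= 10.4284%

10.4284%


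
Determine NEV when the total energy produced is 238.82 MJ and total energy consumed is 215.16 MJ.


NEV = E_out - E_in
= 238.82 - 215.16
= 23.6600 MJ

23.6600 MJ


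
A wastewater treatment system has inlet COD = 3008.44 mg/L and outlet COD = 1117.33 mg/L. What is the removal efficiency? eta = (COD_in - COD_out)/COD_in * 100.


eta = (COD_in - COD_out) / COD_in * 100
= (3008.44 - 1117.33) / 3008.44 * 100
= 62.8602%

62.8602%


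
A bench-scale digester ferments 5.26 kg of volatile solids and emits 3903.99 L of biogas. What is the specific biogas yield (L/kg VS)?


Y = V / VS
= 3903.99 / 5.26
= 742.2034 L/kg VS

742.2034 L/kg VS


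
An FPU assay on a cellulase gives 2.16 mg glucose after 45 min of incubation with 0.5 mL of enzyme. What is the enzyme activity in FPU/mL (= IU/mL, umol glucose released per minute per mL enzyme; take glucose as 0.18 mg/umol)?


Activity = glucose_mg / (0.18 mg/umol * V_mL * t_min)
= 2.16 / (0.18 * 0.5 * 45)
= 0.5333 FPU/mL

0.5333 FPU/mL


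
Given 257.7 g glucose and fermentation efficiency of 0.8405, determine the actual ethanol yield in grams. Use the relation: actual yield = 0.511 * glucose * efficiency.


Actual ethanol: m = 0.511 * 257.7 * 0.8405
m = 110.6810 g

110.6810 g


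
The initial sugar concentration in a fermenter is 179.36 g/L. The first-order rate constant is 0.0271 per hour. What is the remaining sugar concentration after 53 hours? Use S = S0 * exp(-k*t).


S = S0 * exp(-k * t)
S = 179.36 * exp(-0.0271 * 53)
S = 42.6529 g/L

42.6529 g/L


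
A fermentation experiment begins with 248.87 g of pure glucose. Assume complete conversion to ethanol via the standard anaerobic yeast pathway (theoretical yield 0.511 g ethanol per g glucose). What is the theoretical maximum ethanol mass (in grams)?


Theoretical ethanol yield: m_EtOH = 0.511 * m_glucose
m_EtOH = 0.511 * 248.87 = 127.1726 g

127.1726 g


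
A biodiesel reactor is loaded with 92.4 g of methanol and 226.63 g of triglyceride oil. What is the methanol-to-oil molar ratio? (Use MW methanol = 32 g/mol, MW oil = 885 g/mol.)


Molar ratio = n_MeOH / n_oil = (MeOH/32) / (oil/885) = (MeOH * 885) / (32 * oil)
= (92.4 * 885) / (32 * 226.63)
= 11.2758

11.2758


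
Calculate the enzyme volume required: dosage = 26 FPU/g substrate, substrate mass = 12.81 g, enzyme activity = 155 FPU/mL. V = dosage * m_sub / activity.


V = dosage * m_sub / activity
V = 26 * 12.81 / 155
V = 2.1488 mL

2.1488 mL


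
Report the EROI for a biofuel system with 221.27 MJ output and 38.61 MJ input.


EROI = E_out / E_in
= 221.27 / 38.61
= 5.7309

5.7309


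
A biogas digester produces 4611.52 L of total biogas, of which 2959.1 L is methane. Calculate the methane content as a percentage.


CH4% = V_CH4 / V_total * 100
= 2959.1 / 4611.52 * 100
= 64.1676%

64.1676%


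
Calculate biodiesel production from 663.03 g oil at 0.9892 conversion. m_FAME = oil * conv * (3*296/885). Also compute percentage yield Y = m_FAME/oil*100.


m_FAME = oil * conv * (3 * 296 / 885) = oil * conv * (888/885)
= 663.03 * 0.9892 * 888 / 885
= 658.0926 g
Y = m_FAME / oil * 100 = conv * (888/885) * 100
= 0.9892 * 888 / 885 * 100
= 99.26%

658.0926 g FAME; Y = 99.26%


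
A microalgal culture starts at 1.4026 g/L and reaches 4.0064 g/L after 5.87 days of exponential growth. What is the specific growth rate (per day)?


mu = ln(X2/X1) / dt
= ln(4.0064/1.4026) / 5.87
= 0.1788 per day

0.1788 per day


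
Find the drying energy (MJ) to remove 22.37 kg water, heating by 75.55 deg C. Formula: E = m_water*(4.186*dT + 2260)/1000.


E = m_water * (4.186 * dT + 2260) / 1000
= 22.37 * (4.186 * 75.55 + 2260) / 1000
= 57.6308 MJ

57.6308 MJ


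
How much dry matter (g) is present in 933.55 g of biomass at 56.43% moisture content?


Wd = Ww * (1 - MC/100)
= 933.55 * (1 - 56.43/100)
= 406.7477 g

406.7477 g


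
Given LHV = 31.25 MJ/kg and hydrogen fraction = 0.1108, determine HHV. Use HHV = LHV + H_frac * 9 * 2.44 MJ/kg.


HHV = LHV + H_frac * 9 * 2.44
= 31.25 + 0.1108 * 9 * 2.44
= 33.6832 MJ/kg

33.6832 MJ/kg


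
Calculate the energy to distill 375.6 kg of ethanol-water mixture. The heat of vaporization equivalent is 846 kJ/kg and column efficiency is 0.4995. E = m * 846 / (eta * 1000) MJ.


E = m * 846 / (eta * 1000)
= 375.6 * 846 / (0.4995 * 1000)
= 636.1514 MJ

636.1514 MJ


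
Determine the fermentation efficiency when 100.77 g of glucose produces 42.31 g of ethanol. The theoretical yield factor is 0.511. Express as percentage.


Fermentation efficiency = (actual / (0.511 * glucose)) * 100
= (42.31 / (0.511 * 100.77)) * 100
= 82.1658%

82.1658%


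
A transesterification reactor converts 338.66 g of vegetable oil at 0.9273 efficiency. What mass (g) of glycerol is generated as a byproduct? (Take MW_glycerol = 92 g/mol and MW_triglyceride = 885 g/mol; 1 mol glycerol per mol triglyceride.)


glycerol = oil * conv * (92/885)
= 338.66 * 0.9273 * 92 / 885
= 32.6459 g

32.6459 g


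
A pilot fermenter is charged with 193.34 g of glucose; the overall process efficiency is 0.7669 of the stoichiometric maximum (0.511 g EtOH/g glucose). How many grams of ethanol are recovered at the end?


Actual ethanol: m = 0.511 * 193.34 * 0.7669
m = 75.7672 g

75.7672 g


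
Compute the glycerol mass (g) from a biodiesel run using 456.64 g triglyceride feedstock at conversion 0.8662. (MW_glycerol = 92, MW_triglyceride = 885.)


glycerol = oil * conv * (92/885)
= 456.64 * 0.8662 * 92 / 885
= 41.1184 g

41.1184 g


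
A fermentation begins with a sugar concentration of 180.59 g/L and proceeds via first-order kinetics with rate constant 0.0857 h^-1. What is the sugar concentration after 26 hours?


S = S0 * exp(-k * t)
S = 180.59 * exp(-0.0857 * 26)
S = 19.4535 g/L

19.4535 g/L


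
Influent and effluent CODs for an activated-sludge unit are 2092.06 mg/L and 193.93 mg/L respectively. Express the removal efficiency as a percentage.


eta = (COD_in - COD_out) / COD_in * 100
= (2092.06 - 193.93) / 2092.06 * 100
= 90.7302%

90.7302%


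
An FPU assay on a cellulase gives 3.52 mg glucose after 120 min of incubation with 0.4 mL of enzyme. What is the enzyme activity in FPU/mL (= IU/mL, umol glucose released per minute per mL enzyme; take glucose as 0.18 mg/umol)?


Activity = glucose_mg / (0.18 mg/umol * V_mL * t_min)
= 3.52 / (0.18 * 0.4 * 120)
= 0.4074 FPU/mL

0.4074 FPU/mL


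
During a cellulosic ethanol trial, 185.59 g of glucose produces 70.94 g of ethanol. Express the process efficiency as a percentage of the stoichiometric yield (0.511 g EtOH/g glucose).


Fermentation efficiency = (actual / (0.511 * glucose)) * 100
= (70.94 / (0.511 * 185.59)) * 100
= 74.8024%

74.8024%


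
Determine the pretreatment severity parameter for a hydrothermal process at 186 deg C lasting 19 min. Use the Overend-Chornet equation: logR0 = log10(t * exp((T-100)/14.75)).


logR0 = log10(t * exp((T - 100) / 14.75))
= log10(19 * exp((186 - 100) / 14.75))
= 3.8109

3.8109


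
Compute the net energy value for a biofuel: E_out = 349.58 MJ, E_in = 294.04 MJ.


NEV = E_out - E_in
= 349.58 - 294.04
= 55.5400 MJ

55.5400 MJ


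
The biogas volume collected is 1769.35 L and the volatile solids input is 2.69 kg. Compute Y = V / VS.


Y = V / VS
= 1769.35 / 2.69
= 657.7509 L/kg VS

657.7509 L/kg VS


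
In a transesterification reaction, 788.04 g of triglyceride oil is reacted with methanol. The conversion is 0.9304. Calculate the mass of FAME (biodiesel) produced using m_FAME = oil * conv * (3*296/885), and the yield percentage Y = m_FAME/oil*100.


m_FAME = oil * conv * (3 * 296 / 885) = oil * conv * (888/885)
= 788.04 * 0.9304 * 888 / 885
= 735.6778 g
Y = m_FAME / oil * 100 = conv * (888/885) * 100
= 0.9304 * 888 / 885 * 100
= 93.36%

735.6778 g FAME; Y = 93.36%


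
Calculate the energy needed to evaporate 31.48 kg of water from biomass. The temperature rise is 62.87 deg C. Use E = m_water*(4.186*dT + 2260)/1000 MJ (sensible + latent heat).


E = m_water * (4.186 * dT + 2260) / 1000
= 31.48 * (4.186 * 62.87 + 2260) / 1000
= 79.4295 MJ

79.4295 MJ


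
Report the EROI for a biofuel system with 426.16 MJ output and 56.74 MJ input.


EROI = E_out / E_in
= 426.16 / 56.74
= 7.5108

7.5108


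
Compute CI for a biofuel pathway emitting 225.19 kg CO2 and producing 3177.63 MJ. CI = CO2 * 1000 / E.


CI = CO2 * 1000 / E
= 225.19 * 1000 / 3177.63
= 70.8673 g CO2/MJ

70.8673 g CO2/MJ


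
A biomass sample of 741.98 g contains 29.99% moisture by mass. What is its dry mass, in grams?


Wd = Ww * (1 - MC/100)
= 741.98 * (1 - 29.99/100)
= 519.4602 g

519.4602 g


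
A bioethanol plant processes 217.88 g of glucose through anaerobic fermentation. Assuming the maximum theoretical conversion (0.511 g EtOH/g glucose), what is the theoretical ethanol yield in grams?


Theoretical ethanol yield: m_EtOH = 0.511 * m_glucose
m_EtOH = 0.511 * 217.88 = 111.3367 g

111.3367 g


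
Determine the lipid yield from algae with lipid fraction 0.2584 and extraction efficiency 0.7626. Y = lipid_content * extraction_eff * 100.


Y = lipid_content * extraction_eff * 100
= 0.2584 * 0.7626 * 100
= 19.7056%

19.7056%


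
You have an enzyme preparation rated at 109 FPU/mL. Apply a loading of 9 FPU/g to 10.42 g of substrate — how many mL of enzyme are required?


V = dosage * m_sub / activity
V = 9 * 10.42 / 109
V = 0.8604 mL

0.8604 mL


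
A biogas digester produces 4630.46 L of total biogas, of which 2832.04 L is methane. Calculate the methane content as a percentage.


CH4% = V_CH4 / V_total * 100
= 2832.04 / 4630.46 * 100
= 61.1611%

61.1611%


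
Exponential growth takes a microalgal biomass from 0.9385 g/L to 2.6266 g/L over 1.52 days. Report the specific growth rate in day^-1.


mu = ln(X2/X1) / dt
= ln(2.6266/0.9385) / 1.52
= 0.6771 per day

0.6771 per day


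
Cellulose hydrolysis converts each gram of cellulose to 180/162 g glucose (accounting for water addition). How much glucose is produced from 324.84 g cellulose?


glucose = cellulose * 180/162
= 324.84 * 180/162
= 360.9333 g

360.9333 g


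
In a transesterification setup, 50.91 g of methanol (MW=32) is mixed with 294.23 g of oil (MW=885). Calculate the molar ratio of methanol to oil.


Molar ratio = n_MeOH / n_oil = (MeOH/32) / (oil/885) = (MeOH * 885) / (32 * oil)
= (50.91 * 885) / (32 * 294.23)
= 4.7853

4.7853


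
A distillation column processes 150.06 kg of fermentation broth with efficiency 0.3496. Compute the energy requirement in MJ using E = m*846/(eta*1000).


E = m * 846 / (eta * 1000)
= 150.06 * 846 / (0.3496 * 1000)
= 363.1315 MJ

363.1315 MJ


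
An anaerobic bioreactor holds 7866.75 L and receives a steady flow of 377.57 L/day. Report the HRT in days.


HRT = V / Q
= 7866.75 / 377.57
= 20.8352 days

20.8352 days


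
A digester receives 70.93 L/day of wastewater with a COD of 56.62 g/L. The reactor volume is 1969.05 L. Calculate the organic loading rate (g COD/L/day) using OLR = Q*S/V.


OLR = Q * S / V
= 70.93 * 56.62 / 1969.05
= 2.0396 g/L/day

2.0396 g/L/day


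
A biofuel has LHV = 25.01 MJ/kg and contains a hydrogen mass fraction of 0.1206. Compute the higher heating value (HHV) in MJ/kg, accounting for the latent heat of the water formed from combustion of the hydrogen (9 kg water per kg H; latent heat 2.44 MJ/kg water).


HHV = LHV + H_frac * 9 * 2.44
= 25.01 + 0.1206 * 9 * 2.44
= 27.6584 MJ/kg

27.6584 MJ/kg


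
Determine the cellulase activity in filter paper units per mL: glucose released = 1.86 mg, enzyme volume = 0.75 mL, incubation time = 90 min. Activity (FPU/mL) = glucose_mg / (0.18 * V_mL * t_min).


Activity = glucose_mg / (0.18 mg/umol * V_mL * t_min)
= 1.86 / (0.18 * 0.75 * 90)
= 0.1531 FPU/mL

0.1531 FPU/mL


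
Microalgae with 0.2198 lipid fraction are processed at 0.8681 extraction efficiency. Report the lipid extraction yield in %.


Y = lipid_content * extraction_eff * 100
= 0.2198 * 0.8681 * 100
= 19.0808%

19.0808%


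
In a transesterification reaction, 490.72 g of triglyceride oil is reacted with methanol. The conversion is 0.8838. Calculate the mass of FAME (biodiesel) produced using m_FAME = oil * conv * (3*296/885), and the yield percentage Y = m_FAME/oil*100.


m_FAME = oil * conv * (3 * 296 / 885) = oil * conv * (888/885)
= 490.72 * 0.8838 * 888 / 885
= 435.1685 g
Y = m_FAME / oil * 100 = conv * (888/885) * 100
= 0.8838 * 888 / 885 * 100
= 88.68%

435.1685 g FAME; Y = 88.68%


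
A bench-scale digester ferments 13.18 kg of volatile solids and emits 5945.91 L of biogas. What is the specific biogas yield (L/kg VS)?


Y = V / VS
= 5945.91 / 13.18
= 451.1313 L/kg VS

451.1313 L/kg VS


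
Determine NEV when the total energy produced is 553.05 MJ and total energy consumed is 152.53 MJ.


NEV = E_out - E_in
= 553.05 - 152.53
= 400.5200 MJ

400.5200 MJ


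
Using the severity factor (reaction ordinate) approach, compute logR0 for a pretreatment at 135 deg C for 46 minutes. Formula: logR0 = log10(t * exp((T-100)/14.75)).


logR0 = log10(t * exp((T - 100) / 14.75))
= log10(46 * exp((135 - 100) / 14.75))
= 2.6933

2.6933


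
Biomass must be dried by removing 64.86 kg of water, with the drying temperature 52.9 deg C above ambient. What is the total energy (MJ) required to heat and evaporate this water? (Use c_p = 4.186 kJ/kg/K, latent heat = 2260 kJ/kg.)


E = m_water * (4.186 * dT + 2260) / 1000
= 64.86 * (4.186 * 52.9 + 2260) / 1000
= 160.9462 MJ

160.9462 MJ


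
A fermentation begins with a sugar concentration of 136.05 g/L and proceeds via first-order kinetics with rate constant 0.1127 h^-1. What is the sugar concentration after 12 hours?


S = S0 * exp(-k * t)
S = 136.05 * exp(-0.1127 * 12)
S = 35.1851 g/L

35.1851 g/L


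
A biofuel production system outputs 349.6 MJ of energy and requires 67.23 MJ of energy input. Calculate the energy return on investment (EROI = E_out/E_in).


EROI = E_out / E_in
= 349.6 / 67.23
= 5.2001

5.2001


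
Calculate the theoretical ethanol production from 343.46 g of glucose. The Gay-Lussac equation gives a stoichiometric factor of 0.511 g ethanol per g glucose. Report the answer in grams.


Theoretical ethanol yield: m_EtOH = 0.511 * m_glucose
m_EtOH = 0.511 * 343.46 = 175.5081 g

175.5081 g


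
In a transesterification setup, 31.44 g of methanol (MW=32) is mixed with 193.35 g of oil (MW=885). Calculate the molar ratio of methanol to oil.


Molar ratio = n_MeOH / n_oil = (MeOH/32) / (oil/885) = (MeOH * 885) / (32 * oil)
= (31.44 * 885) / (32 * 193.35)
= 4.4971

4.4971


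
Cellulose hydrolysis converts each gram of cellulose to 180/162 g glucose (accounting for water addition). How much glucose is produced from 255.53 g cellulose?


glucose = cellulose * 180/162
= 255.53 * 180/162
= 283.9222 g

283.9222 g


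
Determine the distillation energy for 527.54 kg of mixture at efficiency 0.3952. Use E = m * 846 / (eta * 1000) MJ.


E = m * 846 / (eta * 1000)
= 527.54 * 846 / (0.3952 * 1000)
= 1129.2987 MJ

1129.2987 MJ


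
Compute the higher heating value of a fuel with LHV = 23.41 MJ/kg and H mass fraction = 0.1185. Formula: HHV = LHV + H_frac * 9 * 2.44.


HHV = LHV + H_frac * 9 * 2.44
= 23.41 + 0.1185 * 9 * 2.44
= 26.0123 MJ/kg

26.0123 MJ/kg


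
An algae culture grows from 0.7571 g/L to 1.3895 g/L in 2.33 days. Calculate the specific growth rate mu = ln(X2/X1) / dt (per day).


mu = ln(X2/X1) / dt
= ln(1.3895/0.7571) / 2.33
= 0.2606 per day

0.2606 per day


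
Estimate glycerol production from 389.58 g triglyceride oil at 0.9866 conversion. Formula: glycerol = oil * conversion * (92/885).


glycerol = oil * conv * (92/885)
= 389.58 * 0.9866 * 92 / 885
= 39.9560 g

39.9560 g


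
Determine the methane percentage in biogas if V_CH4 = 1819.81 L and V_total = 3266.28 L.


CH4% = V_CH4 / V_total * 100
= 1819.81 / 3266.28 * 100
= 55.7151%

55.7151%


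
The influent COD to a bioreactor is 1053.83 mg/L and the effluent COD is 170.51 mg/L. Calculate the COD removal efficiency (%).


eta = (COD_in - COD_out) / COD_in * 100
= (1053.83 - 170.51) / 1053.83 * 100
= 83.8200%

83.8200%


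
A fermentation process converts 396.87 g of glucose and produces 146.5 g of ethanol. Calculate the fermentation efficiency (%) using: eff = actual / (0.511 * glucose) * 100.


Fermentation efficiency = (actual / (0.511 * glucose)) * 100
= (146.5 / (0.511 * 396.87)) * 100
= 72.2385%

72.2385%


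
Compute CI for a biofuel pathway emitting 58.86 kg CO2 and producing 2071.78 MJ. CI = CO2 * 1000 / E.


CI = CO2 * 1000 / E
= 58.86 * 1000 / 2071.78
= 28.4104 g CO2/MJ

28.4104 g CO2/MJ


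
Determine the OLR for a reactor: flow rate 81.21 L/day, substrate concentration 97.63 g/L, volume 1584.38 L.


OLR = Q * S / V
= 81.21 * 97.63 / 1584.38
= 5.0042 g/L/day

5.0042 g/L/day


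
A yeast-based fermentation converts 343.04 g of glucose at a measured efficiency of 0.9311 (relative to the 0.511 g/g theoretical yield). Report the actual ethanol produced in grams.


Actual ethanol: m = 0.511 * 343.04 * 0.9311
m = 163.2157 g

163.2157 g


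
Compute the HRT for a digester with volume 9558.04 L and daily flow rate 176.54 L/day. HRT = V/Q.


HRT = V / Q
= 9558.04 / 176.54
= 54.1409 days

54.1409 days


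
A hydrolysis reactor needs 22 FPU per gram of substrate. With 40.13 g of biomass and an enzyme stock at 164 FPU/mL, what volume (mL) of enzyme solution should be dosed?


V = dosage * m_sub / activity
V = 22 * 40.13 / 164
V = 5.3833 mL

5.3833 mL


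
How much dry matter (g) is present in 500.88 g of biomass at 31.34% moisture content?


Wd = Ww * (1 - MC/100)
= 500.88 * (1 - 31.34/100)
= 343.9042 g

343.9042 g


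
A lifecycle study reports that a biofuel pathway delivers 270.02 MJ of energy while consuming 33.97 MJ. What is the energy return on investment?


EROI = E_out / E_in
= 270.02 / 33.97
= 7.9488

7.9488


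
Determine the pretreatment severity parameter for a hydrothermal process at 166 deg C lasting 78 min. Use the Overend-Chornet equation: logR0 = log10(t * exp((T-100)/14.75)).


logR0 = log10(t * exp((T - 100) / 14.75))
= log10(78 * exp((166 - 100) / 14.75))
= 3.8354

3.8354


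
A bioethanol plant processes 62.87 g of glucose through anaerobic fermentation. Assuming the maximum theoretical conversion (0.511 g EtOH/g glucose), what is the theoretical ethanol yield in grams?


Theoretical ethanol yield: m_EtOH = 0.511 * m_glucose
m_EtOH = 0.511 * 62.87 = 32.1266 g

32.1266 g


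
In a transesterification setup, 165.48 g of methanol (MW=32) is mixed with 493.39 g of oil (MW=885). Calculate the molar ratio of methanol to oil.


Molar ratio = n_MeOH / n_oil = (MeOH/32) / (oil/885) = (MeOH * 885) / (32 * oil)
= (165.48 * 885) / (32 * 493.39)
= 9.2757

9.2757


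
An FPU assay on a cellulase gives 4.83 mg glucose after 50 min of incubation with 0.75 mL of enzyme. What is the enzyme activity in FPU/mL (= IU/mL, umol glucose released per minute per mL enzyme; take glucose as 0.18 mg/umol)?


Activity = glucose_mg / (0.18 mg/umol * V_mL * t_min)
= 4.83 / (0.18 * 0.75 * 50)
= 0.7156 FPU/mL

0.7156 FPU/mL


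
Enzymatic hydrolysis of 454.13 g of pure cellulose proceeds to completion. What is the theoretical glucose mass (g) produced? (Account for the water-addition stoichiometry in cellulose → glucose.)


glucose = cellulose * 180/162
= 454.13 * 180/162
= 504.5889 g

504.5889 g


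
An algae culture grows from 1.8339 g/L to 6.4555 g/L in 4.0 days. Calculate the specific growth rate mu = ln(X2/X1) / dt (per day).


mu = ln(X2/X1) / dt
= ln(6.4555/1.8339) / 4.0
= 0.3146 per day

0.3146 per day


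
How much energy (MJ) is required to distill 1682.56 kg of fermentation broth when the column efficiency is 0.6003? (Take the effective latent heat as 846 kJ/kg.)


E = m * 846 / (eta * 1000)
= 1682.56 * 846 / (0.6003 * 1000)
= 2371.2240 MJ

2371.2240 MJ


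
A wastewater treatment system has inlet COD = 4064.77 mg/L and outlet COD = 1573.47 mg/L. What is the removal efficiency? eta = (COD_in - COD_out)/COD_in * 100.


eta = (COD_in - COD_out) / COD_in * 100
= (4064.77 - 1573.47) / 4064.77 * 100
= 61.2901%

61.2901%


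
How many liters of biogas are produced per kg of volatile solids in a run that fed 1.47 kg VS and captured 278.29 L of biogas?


Y = V / VS
= 278.29 / 1.47
= 189.3129 L/kg VS

189.3129 L/kg VS


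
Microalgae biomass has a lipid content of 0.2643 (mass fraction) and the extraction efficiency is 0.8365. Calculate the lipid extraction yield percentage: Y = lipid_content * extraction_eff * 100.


Y = lipid_content * extraction_eff * 100
= 0.2643 * 0.8365 * 100
= 22.1087%

22.1087%


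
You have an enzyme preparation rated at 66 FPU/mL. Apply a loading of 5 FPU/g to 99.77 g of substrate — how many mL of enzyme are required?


V = dosage * m_sub / activity
V = 5 * 99.77 / 66
V = 7.5583 mL

7.5583 mL
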